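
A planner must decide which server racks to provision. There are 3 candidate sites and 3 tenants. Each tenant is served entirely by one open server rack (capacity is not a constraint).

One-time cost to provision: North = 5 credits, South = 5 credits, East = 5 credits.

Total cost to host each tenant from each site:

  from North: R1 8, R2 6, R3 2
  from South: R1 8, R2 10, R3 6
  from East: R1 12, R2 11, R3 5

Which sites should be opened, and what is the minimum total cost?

For any fixed open set, each tenant goes to its cheapest open site; total = fixed + service.
{North}: R1→North 8, R2→North 6, R3→North 2. Service 16; fixed 5; total 21.
{North, South}: R1→North 8, R2→North 6, R3→North 2. Service 16; fixed 10; total 26.
{North, East}: service 16 + fixed 10 = 26
{North, South, East}: service 16 + fixed 15 = 31
(All 7 nonempty subsets were checked; North only is lowest.)

Open North only; minimum total cost 21.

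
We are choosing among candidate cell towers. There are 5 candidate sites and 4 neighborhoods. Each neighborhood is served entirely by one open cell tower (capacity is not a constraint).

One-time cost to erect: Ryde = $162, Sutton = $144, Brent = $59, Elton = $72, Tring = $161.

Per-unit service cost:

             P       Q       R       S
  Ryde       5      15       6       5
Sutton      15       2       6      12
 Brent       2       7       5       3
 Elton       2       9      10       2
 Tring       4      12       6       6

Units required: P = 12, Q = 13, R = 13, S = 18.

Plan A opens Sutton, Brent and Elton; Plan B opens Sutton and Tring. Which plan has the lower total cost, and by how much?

Plan A is cheaper by 139.

Plan A: {Sutton, Brent, Elton}: P→Brent 2·12=24, Q→Sutton 2·13=26, R→Brent 5·13=65, S→Elton 2·18=36. Service 151; fixed 275; total 426.
Plan B: {Sutton, Tring}: P→Tring 4·12=48, Q→Sutton 2·13=26, R→Sutton 6·13=78, S→Tring 6·18=108. Service 260; fixed 305; total 565.
Difference: |426 − 565| = 139.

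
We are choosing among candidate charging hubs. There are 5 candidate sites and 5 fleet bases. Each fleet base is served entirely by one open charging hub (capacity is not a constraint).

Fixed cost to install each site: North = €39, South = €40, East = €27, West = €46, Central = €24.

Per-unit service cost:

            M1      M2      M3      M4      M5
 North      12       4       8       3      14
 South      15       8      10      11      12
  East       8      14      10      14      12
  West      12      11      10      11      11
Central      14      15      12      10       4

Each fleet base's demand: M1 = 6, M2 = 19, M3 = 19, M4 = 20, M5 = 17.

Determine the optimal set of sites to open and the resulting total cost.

For any fixed open set, each fleet base goes to its cheapest open site; total = fixed + service.
{North, Central}: M1→North 12·6=72, M2→North 4·19=76, M3→North 8·19=152, M4→North 3·20=60, M5→Central 4·17=68. Service 428; fixed 63; total 491.
{North, East, Central}: service 404 + fixed 90 = 494
{North, South, Central}: service 428 + fixed 103 = 531
{North, South, East, West, Central}: M1→East 8·6=48, M2→North 4·19=76, M3→North 8·19=152, M4→North 3·20=60, M5→Central 4·17=68. Service 404; fixed 176; total 580.
No other subset beats 491.

Open North and Central; minimum total cost 491.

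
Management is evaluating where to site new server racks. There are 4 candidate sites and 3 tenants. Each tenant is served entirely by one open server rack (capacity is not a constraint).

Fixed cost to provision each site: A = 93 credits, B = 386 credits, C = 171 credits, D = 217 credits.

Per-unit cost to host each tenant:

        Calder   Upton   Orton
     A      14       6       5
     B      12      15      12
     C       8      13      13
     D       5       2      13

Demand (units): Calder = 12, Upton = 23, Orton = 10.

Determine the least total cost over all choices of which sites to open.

Minimum total cost: 449

For any fixed open set, each tenant goes to its cheapest open site; total = fixed + service.
{A}: Calder→A 14·12=168, Upton→A 6·23=138, Orton→A 5·10=50. Service 356; fixed 93; total 449.
{D}: service 236 + fixed 217 = 453
{A, D}: service 156 + fixed 310 = 466
{A, B, C, D}: Calder→D 5·12=60, Upton→D 2·23=46, Orton→A 5·10=50. Service 156; fixed 867; total 1023.
No other subset beats 449.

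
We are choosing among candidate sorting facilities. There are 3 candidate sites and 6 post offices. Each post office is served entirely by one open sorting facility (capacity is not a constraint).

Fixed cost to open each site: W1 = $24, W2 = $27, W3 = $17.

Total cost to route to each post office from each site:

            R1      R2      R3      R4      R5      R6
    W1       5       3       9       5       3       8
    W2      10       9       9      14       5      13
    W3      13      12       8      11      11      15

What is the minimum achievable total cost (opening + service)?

Minimum total cost: 57

For any fixed open set, each post office goes to its cheapest open site; total = fixed + service.
{W1}: R1→W1 5, R2→W1 3, R3→W1 9, R4→W1 5, R5→W1 3, R6→W1 8. Service 33; fixed 24; total 57.
{W1, W3}: R1→W1 5, R2→W1 3, R3→W3 8, R4→W1 5, R5→W1 3, R6→W1 8. Service 32; fixed 41; total 73.
{W1, W2}: service 33 + fixed 51 = 84
{W1, W2, W3}: R1→W1 5, R2→W1 3, R3→W3 8, R4→W1 5, R5→W1 3, R6→W1 8. Service 32; fixed 68; total 100.
(All 7 nonempty subsets were checked; W1 only is lowest.)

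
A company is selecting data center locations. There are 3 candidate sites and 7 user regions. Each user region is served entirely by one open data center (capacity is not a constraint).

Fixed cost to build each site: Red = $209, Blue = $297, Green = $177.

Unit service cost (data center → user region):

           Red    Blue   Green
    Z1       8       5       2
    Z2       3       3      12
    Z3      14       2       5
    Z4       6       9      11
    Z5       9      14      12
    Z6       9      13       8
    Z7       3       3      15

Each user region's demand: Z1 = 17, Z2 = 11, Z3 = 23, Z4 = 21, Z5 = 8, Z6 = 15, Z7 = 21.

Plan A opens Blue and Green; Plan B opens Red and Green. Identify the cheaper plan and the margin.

Plan B is cheaper by 106.

Plan A: {Blue, Green}: Z1→Green 2·17=34, Z2→Blue 3·11=33, Z3→Blue 2·23=46, Z4→Blue 9·21=189, Z5→Green 12·8=96, Z6→Green 8·15=120, Z7→Blue 3·21=63. Service 581; fixed 474; total 1055.
Plan B: {Red, Green}: Z1→Green 2·17=34, Z2→Red 3·11=33, Z3→Green 5·23=115, Z4→Red 6·21=126, Z5→Red 9·8=72, Z6→Green 8·15=120, Z7→Red 3·21=63. Service 563; fixed 386; total 949.
Difference: |1055 − 949| = 106.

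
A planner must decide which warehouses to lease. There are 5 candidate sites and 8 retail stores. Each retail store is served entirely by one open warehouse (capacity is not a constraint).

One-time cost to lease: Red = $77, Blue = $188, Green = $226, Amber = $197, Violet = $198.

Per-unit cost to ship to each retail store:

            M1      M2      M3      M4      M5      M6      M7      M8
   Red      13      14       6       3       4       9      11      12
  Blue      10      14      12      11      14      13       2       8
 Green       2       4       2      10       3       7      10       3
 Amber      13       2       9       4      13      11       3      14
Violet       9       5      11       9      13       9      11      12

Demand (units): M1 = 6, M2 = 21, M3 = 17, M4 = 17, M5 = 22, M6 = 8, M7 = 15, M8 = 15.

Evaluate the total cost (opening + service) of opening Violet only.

Each retail store is assigned to its cheapest site among the open ones.
{Violet}: M1→Violet 9·6=54, M2→Violet 5·21=105, M3→Violet 11·17=187, M4→Violet 9·17=153, M5→Violet 13·22=286, M6→Violet 9·8=72, M7→Violet 11·15=165, M8→Violet 12·15=180. Service 1202; fixed 198; total 1400.

Total cost: 1400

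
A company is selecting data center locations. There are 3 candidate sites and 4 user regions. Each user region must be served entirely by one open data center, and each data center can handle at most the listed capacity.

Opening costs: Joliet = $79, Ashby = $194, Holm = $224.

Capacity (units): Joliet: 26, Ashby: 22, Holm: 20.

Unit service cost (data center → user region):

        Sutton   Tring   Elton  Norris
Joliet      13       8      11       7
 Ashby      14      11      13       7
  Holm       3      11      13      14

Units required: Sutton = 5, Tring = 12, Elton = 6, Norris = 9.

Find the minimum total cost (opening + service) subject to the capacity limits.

Open {Joliet, Holm}: Sutton→Holm 3·5=15, Tring→Joliet 8·12=96, Elton→Holm 13·6=78, Norris→Joliet 7·9=63.
Loads: Joliet carries 21/26, Holm carries 11/20. Service 252; fixed 303; total 555.
Next best feasible plan costs 563.

Minimum total cost: 555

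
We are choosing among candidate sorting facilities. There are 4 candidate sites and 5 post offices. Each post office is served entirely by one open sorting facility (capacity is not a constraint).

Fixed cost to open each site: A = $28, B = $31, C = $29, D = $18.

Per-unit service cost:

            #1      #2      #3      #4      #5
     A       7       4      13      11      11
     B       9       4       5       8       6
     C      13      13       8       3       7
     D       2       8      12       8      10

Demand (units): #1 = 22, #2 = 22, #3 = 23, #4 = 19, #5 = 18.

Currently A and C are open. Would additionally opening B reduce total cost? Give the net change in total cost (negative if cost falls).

Yes — net change −56 (cost falls by 56).

Current service cost with {A, C}: 609.
Adding B: each post office re-picks its cheapest; new service cost 522, saving 87.
Extra fixed cost: 31. Net change = 31 − 87 = -56.
(Totals: 666 → 610.)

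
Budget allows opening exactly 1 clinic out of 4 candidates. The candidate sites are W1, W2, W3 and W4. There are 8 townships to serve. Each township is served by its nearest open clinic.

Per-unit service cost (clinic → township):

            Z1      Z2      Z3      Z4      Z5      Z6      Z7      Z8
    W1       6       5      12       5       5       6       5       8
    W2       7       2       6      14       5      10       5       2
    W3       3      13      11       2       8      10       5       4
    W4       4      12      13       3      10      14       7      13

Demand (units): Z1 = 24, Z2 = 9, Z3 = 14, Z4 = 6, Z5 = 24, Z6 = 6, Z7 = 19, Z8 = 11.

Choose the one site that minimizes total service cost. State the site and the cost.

With exactly 1 open, each township uses its cheapest among the chosen.
{W2}: Z1→W2 7·24=168, Z2→W2 2·9=18, Z3→W2 6·14=84, Z4→W2 14·6=84, Z5→W2 5·24=120, Z6→W2 10·6=60, Z7→W2 5·19=95, Z8→W2 2·11=22. Service cost 651.
{W1}: service cost 726
{W3}: service cost 746
Among all 4 size-1 choices, {W2} is lowest.

Choose W2 only; total service cost 651.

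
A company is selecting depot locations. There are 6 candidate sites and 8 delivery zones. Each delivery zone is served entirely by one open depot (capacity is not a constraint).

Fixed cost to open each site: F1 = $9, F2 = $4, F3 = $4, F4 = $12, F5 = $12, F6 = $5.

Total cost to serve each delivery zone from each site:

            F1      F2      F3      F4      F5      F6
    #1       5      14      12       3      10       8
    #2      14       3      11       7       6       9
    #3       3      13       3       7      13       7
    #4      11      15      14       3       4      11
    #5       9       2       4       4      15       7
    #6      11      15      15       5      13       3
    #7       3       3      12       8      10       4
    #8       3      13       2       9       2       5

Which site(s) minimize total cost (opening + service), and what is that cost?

For any fixed open set, each delivery zone goes to its cheapest open site; total = fixed + service.
{F2, F3, F4}: #1→F4 3, #2→F2 3, #3→F3 3, #4→F4 3, #5→F2 2, #6→F4 5, #7→F2 3, #8→F3 2. Service 24; fixed 20; total 44.
{F2, F3, F4, F6}: #1→F4 3, #2→F2 3, #3→F3 3, #4→F4 3, #5→F2 2, #6→F6 3, #7→F2 3, #8→F3 2. Service 22; fixed 25; total 47.
{F2, F3, F6}: service 35 + fixed 13 = 48
{F1, F2, F3, F4, F5, F6}: #1→F4 3, #2→F2 3, #3→F1 3, #4→F4 3, #5→F2 2, #6→F6 3, #7→F1 3, #8→F3 2. Service 22; fixed 46; total 68.
No other subset beats 44.

Open F2, F3 and F4; minimum total cost 44.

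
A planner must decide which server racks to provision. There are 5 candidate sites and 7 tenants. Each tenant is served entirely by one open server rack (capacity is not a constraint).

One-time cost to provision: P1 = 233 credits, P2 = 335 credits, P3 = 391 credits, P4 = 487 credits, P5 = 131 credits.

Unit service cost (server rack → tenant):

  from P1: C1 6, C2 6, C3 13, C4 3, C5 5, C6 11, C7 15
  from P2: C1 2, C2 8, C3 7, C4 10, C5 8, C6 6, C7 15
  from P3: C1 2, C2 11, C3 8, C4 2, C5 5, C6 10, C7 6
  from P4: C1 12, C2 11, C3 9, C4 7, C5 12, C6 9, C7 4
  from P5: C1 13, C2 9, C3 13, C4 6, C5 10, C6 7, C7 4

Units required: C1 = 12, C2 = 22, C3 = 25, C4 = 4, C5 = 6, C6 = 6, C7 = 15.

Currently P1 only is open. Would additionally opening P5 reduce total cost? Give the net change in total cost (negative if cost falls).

Current service cost with {P1}: 862.
Adding P5: each tenant re-picks its cheapest; new service cost 673, saving 189.
Extra fixed cost: 131. Net change = 131 − 189 = -58.
(Totals: 1095 → 1037.)

Yes — net change −58 (cost falls by 58).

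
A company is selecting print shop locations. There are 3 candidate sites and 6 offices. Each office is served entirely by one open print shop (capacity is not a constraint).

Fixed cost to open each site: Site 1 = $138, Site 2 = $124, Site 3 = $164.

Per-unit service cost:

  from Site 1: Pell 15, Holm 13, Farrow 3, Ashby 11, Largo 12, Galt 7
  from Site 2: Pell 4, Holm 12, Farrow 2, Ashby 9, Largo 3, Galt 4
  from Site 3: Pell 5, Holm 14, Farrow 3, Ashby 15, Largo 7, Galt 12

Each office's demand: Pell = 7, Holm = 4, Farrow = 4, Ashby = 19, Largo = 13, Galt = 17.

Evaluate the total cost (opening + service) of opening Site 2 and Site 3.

Each office is assigned to its cheapest site among the open ones.
{Site 2, Site 3}: Pell→Site 2 4·7=28, Holm→Site 2 12·4=48, Farrow→Site 2 2·4=8, Ashby→Site 2 9·19=171, Largo→Site 2 3·13=39, Galt→Site 2 4·17=68. Service 362; fixed 288; total 650.

Total cost: 650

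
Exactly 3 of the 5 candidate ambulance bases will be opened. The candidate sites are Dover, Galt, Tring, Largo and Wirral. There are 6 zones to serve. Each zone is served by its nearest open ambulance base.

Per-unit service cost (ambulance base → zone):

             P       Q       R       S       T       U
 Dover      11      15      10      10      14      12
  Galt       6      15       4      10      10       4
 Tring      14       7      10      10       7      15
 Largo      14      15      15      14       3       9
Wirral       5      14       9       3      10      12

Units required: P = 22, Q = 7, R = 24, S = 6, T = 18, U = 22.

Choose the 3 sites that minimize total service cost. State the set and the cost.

With exactly 3 open, each zone uses its cheapest among the chosen.
{Galt, Largo, Wirral}: P→Wirral 5·22=110, Q→Wirral 14·7=98, R→Galt 4·24=96, S→Wirral 3·6=18, T→Largo 3·18=54, U→Galt 4·22=88. Service cost 464.
{Galt, Tring, Largo}: service cost 479
{Galt, Tring, Wirral}: service cost 487
Among all 10 size-3 choices, {Galt, Largo, Wirral} is lowest.

Choose Galt, Largo and Wirral; total service cost 464.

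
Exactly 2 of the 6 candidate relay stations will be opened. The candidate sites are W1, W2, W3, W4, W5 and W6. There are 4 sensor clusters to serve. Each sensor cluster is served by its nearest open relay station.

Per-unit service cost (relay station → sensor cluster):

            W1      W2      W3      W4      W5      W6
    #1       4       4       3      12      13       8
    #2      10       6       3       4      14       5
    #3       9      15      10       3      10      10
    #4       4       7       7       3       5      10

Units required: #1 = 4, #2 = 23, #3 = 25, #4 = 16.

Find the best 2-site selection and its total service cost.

Choose W3 and W4; total service cost 204.

With exactly 2 open, each sensor cluster uses its cheapest among the chosen.
{W3, W4}: #1→W3 3·4=12, #2→W3 3·23=69, #3→W4 3·25=75, #4→W4 3·16=48. Service cost 204.
{W1, W4}: service cost 231
{W2, W4}: service cost 231
Among all 15 size-2 choices, {W3, W4} is lowest.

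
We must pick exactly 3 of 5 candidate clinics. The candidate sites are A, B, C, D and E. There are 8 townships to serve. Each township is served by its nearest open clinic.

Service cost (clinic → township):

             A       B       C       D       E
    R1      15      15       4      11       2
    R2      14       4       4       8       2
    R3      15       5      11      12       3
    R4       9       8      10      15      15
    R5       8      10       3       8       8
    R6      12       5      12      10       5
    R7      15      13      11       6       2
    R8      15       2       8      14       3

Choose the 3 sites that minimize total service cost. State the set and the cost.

With exactly 3 open, each township uses its cheapest among the chosen.
{B, C, E}: R1→E 2, R2→E 2, R3→E 3, R4→B 8, R5→C 3, R6→B 5, R7→E 2, R8→B 2. Service cost 27.
{A, C, E}: service cost 29
{C, D, E}: service cost 30
Among all 10 size-3 choices, {B, C, E} is lowest.

Choose B, C and E; total service cost 27.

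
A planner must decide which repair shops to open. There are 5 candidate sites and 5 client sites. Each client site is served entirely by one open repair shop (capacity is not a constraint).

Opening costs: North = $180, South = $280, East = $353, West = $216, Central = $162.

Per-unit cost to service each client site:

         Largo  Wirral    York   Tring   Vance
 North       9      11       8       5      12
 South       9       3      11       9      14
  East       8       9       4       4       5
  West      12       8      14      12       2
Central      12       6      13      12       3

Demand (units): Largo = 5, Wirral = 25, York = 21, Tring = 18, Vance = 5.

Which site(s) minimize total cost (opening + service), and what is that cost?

Open East only; minimum total cost 799.

For any fixed open set, each client site goes to its cheapest open site; total = fixed + service.
{East}: Largo→East 8·5=40, Wirral→East 9·25=225, York→East 4·21=84, Tring→East 4·18=72, Vance→East 5·5=25. Service 446; fixed 353; total 799.
{North, Central}: Largo→North 9·5=45, Wirral→Central 6·25=150, York→North 8·21=168, Tring→North 5·18=90, Vance→Central 3·5=15. Service 468; fixed 342; total 810.
{North}: Largo→North 9·5=45, Wirral→North 11·25=275, York→North 8·21=168, Tring→North 5·18=90, Vance→North 12·5=60. Service 638; fixed 180; total 818.
{North, South, East, West, Central}: Largo→East 8·5=40, Wirral→South 3·25=75, York→East 4·21=84, Tring→East 4·18=72, Vance→West 2·5=10. Service 281; fixed 1191; total 1472.
No other subset beats 799.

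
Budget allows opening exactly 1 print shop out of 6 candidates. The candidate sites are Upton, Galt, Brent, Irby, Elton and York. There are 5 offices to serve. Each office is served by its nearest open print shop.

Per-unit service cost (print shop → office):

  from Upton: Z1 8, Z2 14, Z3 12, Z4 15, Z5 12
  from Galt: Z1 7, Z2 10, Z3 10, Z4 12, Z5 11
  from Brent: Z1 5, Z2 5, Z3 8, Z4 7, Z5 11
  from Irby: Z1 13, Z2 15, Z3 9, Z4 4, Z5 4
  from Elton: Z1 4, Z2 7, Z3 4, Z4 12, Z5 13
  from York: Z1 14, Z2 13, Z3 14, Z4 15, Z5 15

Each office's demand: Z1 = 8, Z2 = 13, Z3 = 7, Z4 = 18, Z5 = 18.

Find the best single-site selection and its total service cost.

Choose Brent only; total service cost 485.

With exactly 1 open, each office uses its cheapest among the chosen.
{Brent}: Z1→Brent 5·8=40, Z2→Brent 5·13=65, Z3→Brent 8·7=56, Z4→Brent 7·18=126, Z5→Brent 11·18=198. Service cost 485.
{Irby}: service cost 506
{Elton}: service cost 601
Among all 6 size-1 choices, {Brent} is lowest.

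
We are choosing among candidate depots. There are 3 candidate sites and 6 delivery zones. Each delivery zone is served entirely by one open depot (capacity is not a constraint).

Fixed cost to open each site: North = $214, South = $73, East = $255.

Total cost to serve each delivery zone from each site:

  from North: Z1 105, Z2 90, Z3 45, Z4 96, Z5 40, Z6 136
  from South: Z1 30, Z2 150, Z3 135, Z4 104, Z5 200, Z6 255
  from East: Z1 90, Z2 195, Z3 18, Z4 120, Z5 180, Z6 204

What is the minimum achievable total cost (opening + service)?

For any fixed open set, each delivery zone goes to its cheapest open site; total = fixed + service.
{North, South}: Z1→South 30, Z2→North 90, Z3→North 45, Z4→North 96, Z5→North 40, Z6→North 136. Service 437; fixed 287; total 724.
{North}: service 512 + fixed 214 = 726
{North, East}: Z1→East 90, Z2→North 90, Z3→East 18, Z4→North 96, Z5→North 40, Z6→North 136. Service 470; fixed 469; total 939.
{North, South, East}: service 410 + fixed 542 = 952
(All 7 nonempty subsets were checked; North and South is lowest.)

Minimum total cost: 724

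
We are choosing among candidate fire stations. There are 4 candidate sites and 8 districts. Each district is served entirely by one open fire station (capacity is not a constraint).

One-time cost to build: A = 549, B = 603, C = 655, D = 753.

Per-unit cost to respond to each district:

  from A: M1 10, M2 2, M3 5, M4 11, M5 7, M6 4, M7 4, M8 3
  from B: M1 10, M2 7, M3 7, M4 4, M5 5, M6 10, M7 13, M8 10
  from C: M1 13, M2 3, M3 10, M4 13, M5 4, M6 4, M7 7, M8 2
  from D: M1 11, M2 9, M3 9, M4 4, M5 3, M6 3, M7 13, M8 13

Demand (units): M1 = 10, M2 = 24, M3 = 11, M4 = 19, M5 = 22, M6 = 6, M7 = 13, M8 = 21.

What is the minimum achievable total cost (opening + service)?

For any fixed open set, each district goes to its cheapest open site; total = fixed + service.
{A}: M1→A 10·10=100, M2→A 2·24=48, M3→A 5·11=55, M4→A 11·19=209, M5→A 7·22=154, M6→A 4·6=24, M7→A 4·13=52, M8→A 3·21=63. Service 705; fixed 549; total 1254.
{C}: service 804 + fixed 655 = 1459
{B}: service 970 + fixed 603 = 1573
{A, B, C, D}: service 457 + fixed 2560 = 3017
(All 15 nonempty subsets were checked; A only is lowest.)

Minimum total cost: 1254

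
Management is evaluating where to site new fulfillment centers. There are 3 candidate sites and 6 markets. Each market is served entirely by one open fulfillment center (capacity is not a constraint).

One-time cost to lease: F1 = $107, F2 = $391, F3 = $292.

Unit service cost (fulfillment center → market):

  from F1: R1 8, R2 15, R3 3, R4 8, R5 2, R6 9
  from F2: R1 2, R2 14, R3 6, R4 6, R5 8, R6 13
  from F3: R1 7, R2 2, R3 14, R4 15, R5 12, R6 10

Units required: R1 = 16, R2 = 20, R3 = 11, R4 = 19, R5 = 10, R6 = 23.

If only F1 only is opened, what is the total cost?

Total cost: 947

Each market is assigned to its cheapest site among the open ones.
{F1}: R1→F1 8·16=128, R2→F1 15·20=300, R3→F1 3·11=33, R4→F1 8·19=152, R5→F1 2·10=20, R6→F1 9·23=207. Service 840; fixed 107; total 947.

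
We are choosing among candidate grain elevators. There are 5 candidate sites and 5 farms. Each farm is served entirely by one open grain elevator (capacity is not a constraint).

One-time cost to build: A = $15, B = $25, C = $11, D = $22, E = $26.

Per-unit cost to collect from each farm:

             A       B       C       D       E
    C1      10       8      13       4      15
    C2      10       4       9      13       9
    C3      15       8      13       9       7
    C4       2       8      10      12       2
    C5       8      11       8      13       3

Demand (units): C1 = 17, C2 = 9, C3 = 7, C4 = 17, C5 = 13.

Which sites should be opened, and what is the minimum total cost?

Open B, D and E; minimum total cost 299.

For any fixed open set, each farm goes to its cheapest open site; total = fixed + service.
{B, D, E}: C1→D 4·17=68, C2→B 4·9=36, C3→E 7·7=49, C4→E 2·17=34, C5→E 3·13=39. Service 226; fixed 73; total 299.
{B, C, D, E}: service 226 + fixed 84 = 310
{A, B, D, E}: service 226 + fixed 88 = 314
{A, B, C, D, E}: C1→D 4·17=68, C2→B 4·9=36, C3→E 7·7=49, C4→A 2·17=34, C5→E 3·13=39. Service 226; fixed 99; total 325.
No other subset beats 299.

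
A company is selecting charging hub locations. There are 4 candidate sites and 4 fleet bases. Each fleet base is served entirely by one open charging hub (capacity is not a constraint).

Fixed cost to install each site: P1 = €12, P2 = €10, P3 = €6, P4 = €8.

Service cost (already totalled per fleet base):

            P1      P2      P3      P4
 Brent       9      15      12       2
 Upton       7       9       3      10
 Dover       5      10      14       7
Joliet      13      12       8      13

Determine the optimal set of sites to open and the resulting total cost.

Open P3 and P4; minimum total cost 34.

For any fixed open set, each fleet base goes to its cheapest open site; total = fixed + service.
{P3, P4}: Brent→P4 2, Upton→P3 3, Dover→P4 7, Joliet→P3 8. Service 20; fixed 14; total 34.
{P4}: Brent→P4 2, Upton→P4 10, Dover→P4 7, Joliet→P4 13. Service 32; fixed 8; total 40.
{P1, P3}: service 25 + fixed 18 = 43
{P1, P2, P3, P4}: Brent→P4 2, Upton→P3 3, Dover→P1 5, Joliet→P3 8. Service 18; fixed 36; total 54.
No other subset beats 34.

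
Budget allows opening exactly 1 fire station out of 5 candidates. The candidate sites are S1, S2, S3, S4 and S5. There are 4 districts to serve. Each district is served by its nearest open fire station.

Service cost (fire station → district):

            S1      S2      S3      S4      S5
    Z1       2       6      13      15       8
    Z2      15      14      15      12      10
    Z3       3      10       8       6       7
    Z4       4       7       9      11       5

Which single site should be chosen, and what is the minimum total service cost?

With exactly 1 open, each district uses its cheapest among the chosen.
{S1}: Z1→S1 2, Z2→S1 15, Z3→S1 3, Z4→S1 4. Service cost 24.
{S5}: service cost 30
{S2}: service cost 37
Among all 5 size-1 choices, {S1} is lowest.

Choose S1 only; total service cost 24.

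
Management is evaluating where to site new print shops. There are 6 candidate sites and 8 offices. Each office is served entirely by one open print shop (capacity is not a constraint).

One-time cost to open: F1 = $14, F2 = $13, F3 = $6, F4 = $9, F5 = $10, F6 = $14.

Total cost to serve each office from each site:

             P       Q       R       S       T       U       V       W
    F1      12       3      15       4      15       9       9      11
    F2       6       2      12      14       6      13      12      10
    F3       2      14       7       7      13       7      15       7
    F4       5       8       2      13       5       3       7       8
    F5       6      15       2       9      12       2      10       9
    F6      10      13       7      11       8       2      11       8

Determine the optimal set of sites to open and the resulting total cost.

Open F3 and F4; minimum total cost 56.

For any fixed open set, each office goes to its cheapest open site; total = fixed + service.
{F3, F4}: P→F3 2, Q→F4 8, R→F4 2, S→F3 7, T→F4 5, U→F4 3, V→F4 7, W→F3 7. Service 41; fixed 15; total 56.
{F1, F4}: service 37 + fixed 23 = 60
{F4}: service 51 + fixed 9 = 60
{F1, F2, F3, F4, F5, F6}: P→F3 2, Q→F2 2, R→F4 2, S→F1 4, T→F4 5, U→F5 2, V→F4 7, W→F3 7. Service 31; fixed 66; total 97.
No other subset beats 56.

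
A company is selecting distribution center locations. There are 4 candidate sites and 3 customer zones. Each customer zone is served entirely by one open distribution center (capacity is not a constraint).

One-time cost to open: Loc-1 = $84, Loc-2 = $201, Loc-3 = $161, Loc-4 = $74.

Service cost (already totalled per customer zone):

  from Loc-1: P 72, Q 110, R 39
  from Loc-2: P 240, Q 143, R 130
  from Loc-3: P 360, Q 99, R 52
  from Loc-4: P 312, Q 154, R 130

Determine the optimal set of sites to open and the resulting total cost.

Open Loc-1 only; minimum total cost 305.

For any fixed open set, each customer zone goes to its cheapest open site; total = fixed + service.
{Loc-1}: P→Loc-1 72, Q→Loc-1 110, R→Loc-1 39. Service 221; fixed 84; total 305.
{Loc-1, Loc-4}: P→Loc-1 72, Q→Loc-1 110, R→Loc-1 39. Service 221; fixed 158; total 379.
{Loc-1, Loc-3}: P→Loc-1 72, Q→Loc-3 99, R→Loc-1 39. Service 210; fixed 245; total 455.
{Loc-1, Loc-2, Loc-3, Loc-4}: P→Loc-1 72, Q→Loc-3 99, R→Loc-1 39. Service 210; fixed 520; total 730.
No other subset beats 305.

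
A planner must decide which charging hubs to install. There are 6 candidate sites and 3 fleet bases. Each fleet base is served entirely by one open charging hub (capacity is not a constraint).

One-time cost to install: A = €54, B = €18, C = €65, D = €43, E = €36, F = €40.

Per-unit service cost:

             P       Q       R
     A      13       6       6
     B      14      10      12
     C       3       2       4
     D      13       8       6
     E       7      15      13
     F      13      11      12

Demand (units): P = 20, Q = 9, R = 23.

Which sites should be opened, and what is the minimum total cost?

For any fixed open set, each fleet base goes to its cheapest open site; total = fixed + service.
{C}: P→C 3·20=60, Q→C 2·9=18, R→C 4·23=92. Service 170; fixed 65; total 235.
{B, C}: service 170 + fixed 83 = 253
{C, E}: P→C 3·20=60, Q→C 2·9=18, R→C 4·23=92. Service 170; fixed 101; total 271.
{A, B, C, D, E, F}: service 170 + fixed 256 = 426
No other subset beats 235.

Open C only; minimum total cost 235.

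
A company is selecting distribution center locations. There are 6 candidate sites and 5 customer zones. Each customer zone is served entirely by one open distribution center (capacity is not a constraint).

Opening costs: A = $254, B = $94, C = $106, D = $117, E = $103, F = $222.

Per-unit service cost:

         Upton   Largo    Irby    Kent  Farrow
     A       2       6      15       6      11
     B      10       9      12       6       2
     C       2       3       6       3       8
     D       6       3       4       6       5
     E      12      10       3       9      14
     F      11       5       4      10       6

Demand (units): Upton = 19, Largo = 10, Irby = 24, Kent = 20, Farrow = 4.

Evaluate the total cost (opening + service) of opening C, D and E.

Each customer zone is assigned to its cheapest site among the open ones.
{C, D, E}: Upton→C 2·19=38, Largo→C 3·10=30, Irby→E 3·24=72, Kent→C 3·20=60, Farrow→D 5·4=20. Service 220; fixed 326; total 546.

Total cost: 546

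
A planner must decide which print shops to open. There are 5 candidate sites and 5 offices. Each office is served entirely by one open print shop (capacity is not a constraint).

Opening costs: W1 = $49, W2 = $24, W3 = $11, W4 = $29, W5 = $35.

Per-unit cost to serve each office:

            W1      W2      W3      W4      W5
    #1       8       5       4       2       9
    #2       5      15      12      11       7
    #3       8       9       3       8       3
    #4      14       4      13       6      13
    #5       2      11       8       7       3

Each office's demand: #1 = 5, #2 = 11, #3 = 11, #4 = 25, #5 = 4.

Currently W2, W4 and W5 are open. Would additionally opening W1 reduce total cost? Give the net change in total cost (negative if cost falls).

Current service cost with {W2, W4, W5}: 232.
Adding W1: each office re-picks its cheapest; new service cost 206, saving 26.
Extra fixed cost: 49. Net change = 49 − 26 = 23.
(Totals: 320 → 343.)

No — net change +23 (cost rises by 23).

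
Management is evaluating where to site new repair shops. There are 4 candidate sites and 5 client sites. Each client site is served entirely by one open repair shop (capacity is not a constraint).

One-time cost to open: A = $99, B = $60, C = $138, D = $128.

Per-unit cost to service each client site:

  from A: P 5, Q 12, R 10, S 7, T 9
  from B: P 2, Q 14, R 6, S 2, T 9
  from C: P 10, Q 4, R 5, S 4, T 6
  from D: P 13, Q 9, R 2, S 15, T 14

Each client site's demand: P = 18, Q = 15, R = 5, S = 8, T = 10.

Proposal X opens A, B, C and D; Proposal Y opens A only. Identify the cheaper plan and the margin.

Proposal Y is cheaper by 42.

Proposal X: {A, B, C, D}: P→B 2·18=36, Q→C 4·15=60, R→D 2·5=10, S→B 2·8=16, T→C 6·10=60. Service 182; fixed 425; total 607.
Proposal Y: {A}: P→A 5·18=90, Q→A 12·15=180, R→A 10·5=50, S→A 7·8=56, T→A 9·10=90. Service 466; fixed 99; total 565.
Difference: |607 − 565| = 42.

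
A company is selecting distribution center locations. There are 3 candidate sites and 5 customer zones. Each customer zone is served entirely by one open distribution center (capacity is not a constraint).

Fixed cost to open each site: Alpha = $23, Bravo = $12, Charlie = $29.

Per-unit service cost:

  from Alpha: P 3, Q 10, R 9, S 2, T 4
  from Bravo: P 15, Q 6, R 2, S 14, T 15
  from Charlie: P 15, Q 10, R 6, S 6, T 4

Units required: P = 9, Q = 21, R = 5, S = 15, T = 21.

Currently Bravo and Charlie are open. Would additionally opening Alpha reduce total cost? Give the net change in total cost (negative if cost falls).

Yes — net change −145 (cost falls by 145).

Current service cost with {Bravo, Charlie}: 445.
Adding Alpha: each customer zone re-picks its cheapest; new service cost 277, saving 168.
Extra fixed cost: 23. Net change = 23 − 168 = -145.
(Totals: 486 → 341.)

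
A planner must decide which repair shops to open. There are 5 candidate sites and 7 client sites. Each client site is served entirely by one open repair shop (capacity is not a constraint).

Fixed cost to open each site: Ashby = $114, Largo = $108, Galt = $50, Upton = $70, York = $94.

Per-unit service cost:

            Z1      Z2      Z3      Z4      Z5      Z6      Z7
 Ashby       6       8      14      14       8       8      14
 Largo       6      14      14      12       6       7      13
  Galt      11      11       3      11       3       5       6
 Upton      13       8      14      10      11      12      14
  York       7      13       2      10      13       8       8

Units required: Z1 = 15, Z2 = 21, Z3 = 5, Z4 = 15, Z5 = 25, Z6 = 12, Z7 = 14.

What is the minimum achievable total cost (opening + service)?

For any fixed open set, each client site goes to its cheapest open site; total = fixed + service.
{Ashby, Galt}: Z1→Ashby 6·15=90, Z2→Ashby 8·21=168, Z3→Galt 3·5=15, Z4→Galt 11·15=165, Z5→Galt 3·25=75, Z6→Galt 5·12=60, Z7→Galt 6·14=84. Service 657; fixed 164; total 821.
{Galt, Upton}: service 717 + fixed 120 = 837
{Galt}: service 795 + fixed 50 = 845
{Ashby, Largo, Galt, Upton, York}: service 637 + fixed 436 = 1073
No other subset beats 821.

Minimum total cost: 821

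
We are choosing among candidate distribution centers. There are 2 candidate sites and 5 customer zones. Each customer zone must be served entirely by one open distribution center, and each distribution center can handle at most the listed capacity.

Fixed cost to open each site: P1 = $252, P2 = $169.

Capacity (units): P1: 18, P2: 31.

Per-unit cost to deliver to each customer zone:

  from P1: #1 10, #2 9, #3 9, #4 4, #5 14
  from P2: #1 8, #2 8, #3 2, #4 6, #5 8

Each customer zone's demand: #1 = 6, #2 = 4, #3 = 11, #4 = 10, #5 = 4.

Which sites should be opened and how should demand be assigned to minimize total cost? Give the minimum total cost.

Minimum total cost: 595

Open {P1, P2}: #1→P2 8·6=48, #2→P2 8·4=32, #3→P2 2·11=22, #4→P1 4·10=40, #5→P2 8·4=32.
Loads: P1 carries 10/18, P2 carries 25/31. Service 174; fixed 421; total 595.
Next best feasible plan costs 599.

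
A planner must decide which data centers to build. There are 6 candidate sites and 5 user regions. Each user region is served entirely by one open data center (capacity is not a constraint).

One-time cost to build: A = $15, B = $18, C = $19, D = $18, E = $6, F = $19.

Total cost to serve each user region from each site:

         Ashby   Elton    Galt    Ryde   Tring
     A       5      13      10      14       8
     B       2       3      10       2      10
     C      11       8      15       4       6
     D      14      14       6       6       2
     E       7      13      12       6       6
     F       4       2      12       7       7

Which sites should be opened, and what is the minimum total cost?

For any fixed open set, each user region goes to its cheapest open site; total = fixed + service.
{B}: Ashby→B 2, Elton→B 3, Galt→B 10, Ryde→B 2, Tring→B 10. Service 27; fixed 18; total 45.
{B, E}: Ashby→B 2, Elton→B 3, Galt→B 10, Ryde→B 2, Tring→E 6. Service 23; fixed 24; total 47.
{E}: Ashby→E 7, Elton→E 13, Galt→E 12, Ryde→E 6, Tring→E 6. Service 44; fixed 6; total 50.
{A, B, C, D, E, F}: Ashby→B 2, Elton→F 2, Galt→D 6, Ryde→B 2, Tring→D 2. Service 14; fixed 95; total 109.
No other subset beats 45.

Open B only; minimum total cost 45.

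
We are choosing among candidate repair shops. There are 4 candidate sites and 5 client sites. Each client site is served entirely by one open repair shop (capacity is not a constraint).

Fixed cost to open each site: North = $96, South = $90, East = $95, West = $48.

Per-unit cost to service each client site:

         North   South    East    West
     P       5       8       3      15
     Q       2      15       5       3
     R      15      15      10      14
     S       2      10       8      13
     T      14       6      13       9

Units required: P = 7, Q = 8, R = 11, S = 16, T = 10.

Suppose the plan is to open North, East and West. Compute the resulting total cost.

Each client site is assigned to its cheapest site among the open ones.
{North, East, West}: P→East 3·7=21, Q→North 2·8=16, R→East 10·11=110, S→North 2·16=32, T→West 9·10=90. Service 269; fixed 239; total 508.

Total cost: 508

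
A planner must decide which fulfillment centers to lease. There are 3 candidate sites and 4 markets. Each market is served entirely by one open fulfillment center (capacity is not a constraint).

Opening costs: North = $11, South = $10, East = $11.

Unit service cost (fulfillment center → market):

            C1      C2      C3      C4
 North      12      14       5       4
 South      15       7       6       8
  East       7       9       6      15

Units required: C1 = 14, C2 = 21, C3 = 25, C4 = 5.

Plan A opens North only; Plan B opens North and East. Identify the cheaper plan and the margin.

Plan A: {North}: C1→North 12·14=168, C2→North 14·21=294, C3→North 5·25=125, C4→North 4·5=20. Service 607; fixed 11; total 618.
Plan B: {North, East}: C1→East 7·14=98, C2→East 9·21=189, C3→North 5·25=125, C4→North 4·5=20. Service 432; fixed 22; total 454.
Difference: |618 − 454| = 164.

Plan B is cheaper by 164.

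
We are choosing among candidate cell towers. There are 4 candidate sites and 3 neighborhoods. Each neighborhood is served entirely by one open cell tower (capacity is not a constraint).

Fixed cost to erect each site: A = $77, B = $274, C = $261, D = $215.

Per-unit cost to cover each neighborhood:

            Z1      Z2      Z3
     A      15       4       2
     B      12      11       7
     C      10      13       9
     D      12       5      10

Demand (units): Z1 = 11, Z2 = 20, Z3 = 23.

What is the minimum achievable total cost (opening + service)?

For any fixed open set, each neighborhood goes to its cheapest open site; total = fixed + service.
{A}: Z1→A 15·11=165, Z2→A 4·20=80, Z3→A 2·23=46. Service 291; fixed 77; total 368.
{A, D}: Z1→D 12·11=132, Z2→A 4·20=80, Z3→A 2·23=46. Service 258; fixed 292; total 550.
{A, C}: service 236 + fixed 338 = 574
{A, B, C, D}: Z1→C 10·11=110, Z2→A 4·20=80, Z3→A 2·23=46. Service 236; fixed 827; total 1063.
No other subset beats 368.

Minimum total cost: 368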